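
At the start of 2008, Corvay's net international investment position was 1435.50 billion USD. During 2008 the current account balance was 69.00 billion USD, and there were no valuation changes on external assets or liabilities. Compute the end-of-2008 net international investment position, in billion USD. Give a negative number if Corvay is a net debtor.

With no valuation effects, change in NIIP = current account = 69.00
End-of-year NIIP = 1435.50 + 69.00 = 1504.50

1504.50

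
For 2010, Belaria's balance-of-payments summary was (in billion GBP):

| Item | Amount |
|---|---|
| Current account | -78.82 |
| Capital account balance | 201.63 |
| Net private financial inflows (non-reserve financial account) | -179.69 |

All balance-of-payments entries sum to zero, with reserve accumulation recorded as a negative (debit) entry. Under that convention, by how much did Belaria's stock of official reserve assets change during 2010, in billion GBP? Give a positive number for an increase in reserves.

-56.88

Official reserve transactions balance = -((-78.82) + 201.63 + (-179.69)) = 56.88
An accumulation of reserves is recorded as a debit (negative entry), so the change in the stock of reserves is the negative of that balance.
Change in official reserves = -(56.88) = -56.88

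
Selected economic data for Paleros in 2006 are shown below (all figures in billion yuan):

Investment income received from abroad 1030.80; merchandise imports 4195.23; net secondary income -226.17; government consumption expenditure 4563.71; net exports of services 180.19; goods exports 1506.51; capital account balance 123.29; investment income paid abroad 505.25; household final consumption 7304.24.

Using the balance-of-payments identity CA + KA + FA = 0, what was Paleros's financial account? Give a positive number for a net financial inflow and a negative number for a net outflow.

Goods balance = 1506.51 - 4195.23 = -2688.72
Services balance = 180.19
Trade balance (goods + services) = -2688.72 + 180.19 = -2508.53
Net primary income = 1030.80 - 505.25 = 525.55
Net secondary income = -226.17
Current account = -2508.53 + 525.55 + (-226.17) = -2209.15
Financial account = -(-2209.15 + 123.29) = 2085.86

2085.86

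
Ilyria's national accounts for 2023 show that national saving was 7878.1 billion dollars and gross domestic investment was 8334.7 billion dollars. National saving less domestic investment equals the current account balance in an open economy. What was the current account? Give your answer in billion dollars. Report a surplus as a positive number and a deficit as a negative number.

-456.6

CA = S - I = 7878.1 - 8334.7 = -456.6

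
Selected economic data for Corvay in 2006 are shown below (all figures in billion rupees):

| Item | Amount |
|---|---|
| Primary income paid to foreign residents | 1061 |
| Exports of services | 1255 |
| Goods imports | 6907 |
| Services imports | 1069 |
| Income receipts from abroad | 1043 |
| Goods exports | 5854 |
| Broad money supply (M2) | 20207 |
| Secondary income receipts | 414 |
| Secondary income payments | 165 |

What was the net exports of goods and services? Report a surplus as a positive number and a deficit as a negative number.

Goods balance = 5854 - 6907 = -1053
Services balance = 1255 - 1069 = 186
Trade balance (goods + services) = -1053 + 186 = -867

-867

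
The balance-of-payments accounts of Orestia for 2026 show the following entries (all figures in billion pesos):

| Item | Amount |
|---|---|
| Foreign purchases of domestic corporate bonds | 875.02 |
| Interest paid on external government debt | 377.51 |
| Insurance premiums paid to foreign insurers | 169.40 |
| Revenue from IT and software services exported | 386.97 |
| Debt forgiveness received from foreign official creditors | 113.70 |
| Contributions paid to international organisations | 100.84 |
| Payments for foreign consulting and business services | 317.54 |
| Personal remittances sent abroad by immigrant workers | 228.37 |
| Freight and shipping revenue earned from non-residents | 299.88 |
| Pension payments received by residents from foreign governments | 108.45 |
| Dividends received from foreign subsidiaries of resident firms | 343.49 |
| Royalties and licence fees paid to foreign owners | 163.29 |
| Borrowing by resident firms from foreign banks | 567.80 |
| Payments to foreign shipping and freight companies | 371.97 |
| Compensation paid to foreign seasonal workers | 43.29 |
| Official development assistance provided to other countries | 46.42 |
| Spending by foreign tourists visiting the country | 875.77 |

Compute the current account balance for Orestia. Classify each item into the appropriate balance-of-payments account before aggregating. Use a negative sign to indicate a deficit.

195.93

Services: 299.88 + 386.97 - 163.29 - 317.54 - 371.97 - 169.40 + 875.77 = 540.42
Primary income: 343.49 - 377.51 - 43.29 = -77.31
Secondary income: -46.42 + 108.45 - 228.37 - 100.84 = -267.18
Current account = 540.42 + (-77.31) + (-267.18) = 195.93
(Excluded from the current account — financial account: foreign purchases of domestic corporate bonds 875.02, borrowing by resident firms from foreign banks 567.80; capital account: debt forgiveness received from foreign official creditors 113.70.)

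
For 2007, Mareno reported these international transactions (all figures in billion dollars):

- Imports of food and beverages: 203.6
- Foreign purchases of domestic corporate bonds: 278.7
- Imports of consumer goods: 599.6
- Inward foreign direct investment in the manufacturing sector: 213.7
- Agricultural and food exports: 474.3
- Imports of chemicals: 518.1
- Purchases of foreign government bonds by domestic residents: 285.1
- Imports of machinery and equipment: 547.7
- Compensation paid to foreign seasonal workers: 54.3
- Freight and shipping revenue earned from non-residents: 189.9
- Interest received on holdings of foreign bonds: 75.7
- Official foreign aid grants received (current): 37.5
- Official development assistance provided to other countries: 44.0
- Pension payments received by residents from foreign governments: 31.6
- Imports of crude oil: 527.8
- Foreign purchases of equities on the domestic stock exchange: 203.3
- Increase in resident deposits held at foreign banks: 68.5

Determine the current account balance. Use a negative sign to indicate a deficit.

-1686.1

Goods: -203.6 - 527.8 - 599.6 - 518.1 - 547.7 + 474.3 = -1922.5
Services: 189.9
Primary income: -54.3 + 75.7 = 21.4
Secondary income: 31.6 - 44.0 + 37.5 = 25.1
Current account = (-1922.5) + 189.9 + 21.4 + 25.1 = -1686.1
(Excluded from the current account — financial account: foreign purchases of domestic corporate bonds 278.7, inward foreign direct investment in the manufacturing sector 213.7, purchases of foreign government bonds by domestic residents 285.1, foreign purchases of equities on the domestic stock exchange 203.3, increase in resident deposits held at foreign banks 68.5.)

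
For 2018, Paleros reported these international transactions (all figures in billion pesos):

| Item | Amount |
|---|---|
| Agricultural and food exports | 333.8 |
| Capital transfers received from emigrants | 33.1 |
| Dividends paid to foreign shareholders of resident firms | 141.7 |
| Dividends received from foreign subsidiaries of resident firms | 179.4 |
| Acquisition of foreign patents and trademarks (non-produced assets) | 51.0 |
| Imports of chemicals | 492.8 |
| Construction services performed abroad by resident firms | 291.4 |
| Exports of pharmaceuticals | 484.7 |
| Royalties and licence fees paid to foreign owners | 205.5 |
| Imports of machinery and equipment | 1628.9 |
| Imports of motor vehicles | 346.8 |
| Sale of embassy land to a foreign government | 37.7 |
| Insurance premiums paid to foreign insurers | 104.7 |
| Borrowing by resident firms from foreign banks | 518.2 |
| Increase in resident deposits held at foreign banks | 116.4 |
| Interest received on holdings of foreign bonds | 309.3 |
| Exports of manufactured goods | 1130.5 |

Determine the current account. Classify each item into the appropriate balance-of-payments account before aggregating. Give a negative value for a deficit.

-191.3

Goods: -346.8 - 1628.9 + 1130.5 + 484.7 + 333.8 - 492.8 = -519.5
Services: -104.7 - 205.5 + 291.4 = -18.8
Primary income: 179.4 - 141.7 + 309.3 = 347.0
Current account = (-519.5) + (-18.8) + 347.0 = -191.3
(Excluded from the current account — capital account: capital transfers received from emigrants 33.1, acquisition of foreign patents and trademarks (non-produced assets) 51.0, sale of embassy land to a foreign government 37.7; financial account: borrowing by resident firms from foreign banks 518.2, increase in resident deposits held at foreign banks 116.4.)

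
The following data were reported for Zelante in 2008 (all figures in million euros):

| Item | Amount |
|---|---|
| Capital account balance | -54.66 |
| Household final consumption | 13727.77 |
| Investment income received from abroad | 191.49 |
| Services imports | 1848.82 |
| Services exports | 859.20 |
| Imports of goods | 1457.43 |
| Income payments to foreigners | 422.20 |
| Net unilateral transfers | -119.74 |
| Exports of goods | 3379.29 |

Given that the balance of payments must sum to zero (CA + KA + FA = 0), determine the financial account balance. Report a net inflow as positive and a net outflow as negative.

-527.13

Goods balance = 3379.29 - 1457.43 = 1921.86
Services balance = 859.20 - 1848.82 = -989.62
Trade balance (goods + services) = 1921.86 + (-989.62) = 932.24
Net primary income = 191.49 - 422.20 = -230.71
Net secondary income = -119.74
Current account = 932.24 + (-230.71) + (-119.74) = 581.79
Financial account = -(581.79 + (-54.66)) = -527.13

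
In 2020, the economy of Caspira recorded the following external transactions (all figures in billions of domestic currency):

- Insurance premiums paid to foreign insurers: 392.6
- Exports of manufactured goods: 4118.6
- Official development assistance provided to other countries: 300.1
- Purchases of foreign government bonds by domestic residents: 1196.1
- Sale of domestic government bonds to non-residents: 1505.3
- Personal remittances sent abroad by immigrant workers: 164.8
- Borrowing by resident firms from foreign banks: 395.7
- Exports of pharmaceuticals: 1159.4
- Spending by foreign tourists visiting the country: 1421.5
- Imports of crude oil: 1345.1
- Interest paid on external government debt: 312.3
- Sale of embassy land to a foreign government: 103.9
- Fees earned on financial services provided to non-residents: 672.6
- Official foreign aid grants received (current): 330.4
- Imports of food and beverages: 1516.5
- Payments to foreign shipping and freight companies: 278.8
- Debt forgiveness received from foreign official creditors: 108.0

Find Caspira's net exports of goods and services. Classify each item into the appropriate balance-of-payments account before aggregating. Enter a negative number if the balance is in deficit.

Goods: -1345.1 + 4118.6 - 1516.5 + 1159.4 = 2416.4
Services: -392.6 - 278.8 + 672.6 + 1421.5 = 1422.7
Trade balance = 2416.4 + 1422.7 = 3839.1
(Excluded from the trade balance — secondary income: official development assistance provided to other countries 300.1, personal remittances sent abroad by immigrant workers 164.8, official foreign aid grants received (current) 330.4; financial account: purchases of foreign government bonds by domestic residents 1196.1, sale of domestic government bonds to non-residents 1505.3, borrowing by resident firms from foreign banks 395.7; primary income: interest paid on external government debt 312.3; capital account: sale of embassy land to a foreign government 103.9, debt forgiveness received from foreign official creditors 108.0.)

3839.1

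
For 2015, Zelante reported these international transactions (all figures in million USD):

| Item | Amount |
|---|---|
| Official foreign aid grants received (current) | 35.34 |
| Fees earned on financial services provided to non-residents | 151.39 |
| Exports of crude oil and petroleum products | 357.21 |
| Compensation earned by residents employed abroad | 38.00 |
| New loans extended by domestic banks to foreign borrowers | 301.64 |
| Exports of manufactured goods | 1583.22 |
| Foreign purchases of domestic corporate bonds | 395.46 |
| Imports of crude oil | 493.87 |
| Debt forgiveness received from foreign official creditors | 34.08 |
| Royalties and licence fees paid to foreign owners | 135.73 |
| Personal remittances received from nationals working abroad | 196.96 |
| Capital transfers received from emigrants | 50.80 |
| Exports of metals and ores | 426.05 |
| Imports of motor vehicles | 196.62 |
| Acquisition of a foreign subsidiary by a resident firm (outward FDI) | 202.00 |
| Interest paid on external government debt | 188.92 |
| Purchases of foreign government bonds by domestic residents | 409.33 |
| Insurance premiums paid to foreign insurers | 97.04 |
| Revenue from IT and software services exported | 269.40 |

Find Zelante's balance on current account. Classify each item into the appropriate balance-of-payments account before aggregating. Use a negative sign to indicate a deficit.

Goods: 357.21 + 426.05 + 1583.22 - 196.62 - 493.87 = 1675.99
Services: 269.40 - 97.04 - 135.73 + 151.39 = 188.02
Primary income: 38.00 - 188.92 = -150.92
Secondary income: 35.34 + 196.96 = 232.30
Current account = 1675.99 + 188.02 + (-150.92) + 232.30 = 1945.39
(Excluded from the current account — financial account: new loans extended by domestic banks to foreign borrowers 301.64, foreign purchases of domestic corporate bonds 395.46, acquisition of a foreign subsidiary by a resident firm (outward FDI) 202.00, purchases of foreign government bonds by domestic residents 409.33; capital account: debt forgiveness received from foreign official creditors 34.08, capital transfers received from emigrants 50.80.)

1945.39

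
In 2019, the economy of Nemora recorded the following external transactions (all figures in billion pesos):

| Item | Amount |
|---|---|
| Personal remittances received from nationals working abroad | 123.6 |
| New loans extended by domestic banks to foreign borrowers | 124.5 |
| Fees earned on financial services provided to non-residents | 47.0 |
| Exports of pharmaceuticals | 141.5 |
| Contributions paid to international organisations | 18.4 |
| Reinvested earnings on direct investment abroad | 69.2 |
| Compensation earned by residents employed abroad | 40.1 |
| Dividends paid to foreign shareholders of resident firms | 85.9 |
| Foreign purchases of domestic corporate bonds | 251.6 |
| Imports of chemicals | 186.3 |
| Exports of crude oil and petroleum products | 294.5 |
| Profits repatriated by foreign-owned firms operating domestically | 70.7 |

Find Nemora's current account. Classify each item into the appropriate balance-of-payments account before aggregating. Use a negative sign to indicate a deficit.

Goods: 294.5 - 186.3 + 141.5 = 249.7
Services: 47.0
Primary income: -85.9 + 40.1 - 70.7 + 69.2 = -47.3
Secondary income: -18.4 + 123.6 = 105.2
Current account = 249.7 + 47.0 + (-47.3) + 105.2 = 354.6
(Excluded from the current account — financial account: new loans extended by domestic banks to foreign borrowers 124.5, foreign purchases of domestic corporate bonds 251.6.)

354.6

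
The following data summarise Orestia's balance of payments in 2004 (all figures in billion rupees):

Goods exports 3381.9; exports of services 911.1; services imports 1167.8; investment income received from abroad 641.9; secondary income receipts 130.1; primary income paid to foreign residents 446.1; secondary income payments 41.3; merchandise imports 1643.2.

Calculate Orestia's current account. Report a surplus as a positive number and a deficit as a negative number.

Goods balance = 3381.9 - 1643.2 = 1738.7
Services balance = 911.1 - 1167.8 = -256.7
Trade balance (goods + services) = 1738.7 + (-256.7) = 1482.0
Net primary income = 641.9 - 446.1 = 195.8
Net secondary income = 130.1 - 41.3 = 88.8
Current account = 1482.0 + 195.8 + 88.8 = 1766.6

1766.6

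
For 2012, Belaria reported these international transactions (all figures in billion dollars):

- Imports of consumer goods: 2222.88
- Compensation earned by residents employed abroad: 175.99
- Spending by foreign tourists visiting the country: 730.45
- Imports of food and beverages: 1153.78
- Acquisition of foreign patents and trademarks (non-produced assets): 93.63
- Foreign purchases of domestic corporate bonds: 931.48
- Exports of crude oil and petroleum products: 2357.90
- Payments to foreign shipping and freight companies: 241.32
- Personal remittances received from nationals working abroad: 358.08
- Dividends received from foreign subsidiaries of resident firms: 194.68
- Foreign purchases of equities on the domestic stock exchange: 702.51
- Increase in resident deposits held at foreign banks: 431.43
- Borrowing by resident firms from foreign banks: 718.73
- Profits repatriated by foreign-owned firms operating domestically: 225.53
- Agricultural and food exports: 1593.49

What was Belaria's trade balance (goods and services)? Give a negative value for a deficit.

1063.86

Goods: -2222.88 + 1593.49 + 2357.90 - 1153.78 = 574.73
Services: 730.45 - 241.32 = 489.13
Trade balance = 574.73 + 489.13 = 1063.86
(Excluded from the trade balance — primary income: compensation earned by residents employed abroad 175.99, dividends received from foreign subsidiaries of resident firms 194.68, profits repatriated by foreign-owned firms operating domestically 225.53; capital account: acquisition of foreign patents and trademarks (non-produced assets) 93.63; financial account: foreign purchases of domestic corporate bonds 931.48, foreign purchases of equities on the domestic stock exchange 702.51, increase in resident deposits held at foreign banks 431.43, borrowing by resident firms from foreign banks 718.73; secondary income: personal remittances received from nationals working abroad 358.08.)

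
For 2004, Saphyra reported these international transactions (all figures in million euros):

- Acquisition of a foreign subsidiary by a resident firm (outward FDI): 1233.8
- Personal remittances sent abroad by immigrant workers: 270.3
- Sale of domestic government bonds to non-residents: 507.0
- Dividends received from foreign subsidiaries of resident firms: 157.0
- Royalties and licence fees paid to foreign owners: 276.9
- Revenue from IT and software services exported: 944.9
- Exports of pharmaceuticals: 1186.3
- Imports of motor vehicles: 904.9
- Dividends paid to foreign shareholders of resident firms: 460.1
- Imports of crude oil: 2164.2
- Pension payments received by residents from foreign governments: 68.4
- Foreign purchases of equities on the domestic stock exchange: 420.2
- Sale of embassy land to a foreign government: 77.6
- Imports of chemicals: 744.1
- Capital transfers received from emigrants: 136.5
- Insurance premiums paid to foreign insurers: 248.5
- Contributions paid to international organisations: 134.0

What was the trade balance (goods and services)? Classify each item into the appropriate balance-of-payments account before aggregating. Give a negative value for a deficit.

-2207.4

Goods: -904.9 - 744.1 + 1186.3 - 2164.2 = -2626.9
Services: 944.9 - 276.9 - 248.5 = 419.5
Trade balance = -2626.9 + 419.5 = -2207.4
(Excluded from the trade balance — financial account: acquisition of a foreign subsidiary by a resident firm (outward FDI) 1233.8, sale of domestic government bonds to non-residents 507.0, foreign purchases of equities on the domestic stock exchange 420.2; secondary income: personal remittances sent abroad by immigrant workers 270.3, pension payments received by residents from foreign governments 68.4, contributions paid to international organisations 134.0; primary income: dividends received from foreign subsidiaries of resident firms 157.0, dividends paid to foreign shareholders of resident firms 460.1; capital account: sale of embassy land to a foreign government 77.6, capital transfers received from emigrants 136.5.)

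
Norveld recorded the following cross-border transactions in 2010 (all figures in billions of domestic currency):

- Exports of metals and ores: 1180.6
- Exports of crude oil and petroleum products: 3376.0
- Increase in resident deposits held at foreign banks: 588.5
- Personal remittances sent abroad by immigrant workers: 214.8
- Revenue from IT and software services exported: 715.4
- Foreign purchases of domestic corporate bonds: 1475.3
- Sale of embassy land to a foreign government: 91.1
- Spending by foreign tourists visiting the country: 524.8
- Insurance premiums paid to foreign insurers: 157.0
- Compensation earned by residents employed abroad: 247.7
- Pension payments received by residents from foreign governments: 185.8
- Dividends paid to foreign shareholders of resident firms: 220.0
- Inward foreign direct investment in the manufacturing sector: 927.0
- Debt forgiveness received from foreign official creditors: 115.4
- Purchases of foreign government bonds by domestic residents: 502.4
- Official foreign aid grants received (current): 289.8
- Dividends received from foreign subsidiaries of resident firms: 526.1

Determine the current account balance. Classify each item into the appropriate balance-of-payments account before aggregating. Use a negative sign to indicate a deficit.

Goods: 3376.0 + 1180.6 = 4556.6
Services: 524.8 - 157.0 + 715.4 = 1083.2
Primary income: 247.7 + 526.1 - 220.0 = 553.8
Secondary income: 289.8 - 214.8 + 185.8 = 260.8
Current account = 4556.6 + 1083.2 + 553.8 + 260.8 = 6454.4
(Excluded from the current account — financial account: increase in resident deposits held at foreign banks 588.5, foreign purchases of domestic corporate bonds 1475.3, inward foreign direct investment in the manufacturing sector 927.0, purchases of foreign government bonds by domestic residents 502.4; capital account: sale of embassy land to a foreign government 91.1, debt forgiveness received from foreign official creditors 115.4.)

6454.4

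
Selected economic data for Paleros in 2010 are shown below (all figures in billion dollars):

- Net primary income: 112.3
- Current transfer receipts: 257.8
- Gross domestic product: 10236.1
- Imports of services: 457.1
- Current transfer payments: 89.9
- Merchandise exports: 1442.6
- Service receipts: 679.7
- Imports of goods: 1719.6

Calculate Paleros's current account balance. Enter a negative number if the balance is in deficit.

225.8

Goods balance = 1442.6 - 1719.6 = -277.0
Services balance = 679.7 - 457.1 = 222.6
Trade balance (goods + services) = -277.0 + 222.6 = -54.4
Net primary income = 112.3
Net secondary income = 257.8 - 89.9 = 167.9
Current account = -54.4 + 112.3 + 167.9 = 225.8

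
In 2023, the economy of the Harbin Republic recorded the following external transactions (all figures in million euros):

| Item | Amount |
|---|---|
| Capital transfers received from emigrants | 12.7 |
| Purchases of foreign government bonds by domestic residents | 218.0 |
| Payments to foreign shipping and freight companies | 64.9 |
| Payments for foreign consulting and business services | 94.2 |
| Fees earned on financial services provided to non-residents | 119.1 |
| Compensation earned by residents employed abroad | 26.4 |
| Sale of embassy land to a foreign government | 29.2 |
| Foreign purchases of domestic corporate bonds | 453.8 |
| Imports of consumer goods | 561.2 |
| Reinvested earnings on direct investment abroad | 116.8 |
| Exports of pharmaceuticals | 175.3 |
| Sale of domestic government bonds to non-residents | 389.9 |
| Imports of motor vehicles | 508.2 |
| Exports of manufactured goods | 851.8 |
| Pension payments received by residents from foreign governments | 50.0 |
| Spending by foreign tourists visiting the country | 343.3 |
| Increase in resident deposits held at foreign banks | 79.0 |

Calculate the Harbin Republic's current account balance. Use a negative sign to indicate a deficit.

Goods: 175.3 - 561.2 - 508.2 + 851.8 = -42.3
Services: -94.2 - 64.9 + 119.1 + 343.3 = 303.3
Primary income: 116.8 + 26.4 = 143.2
Secondary income: 50.0
Current account = (-42.3) + 303.3 + 143.2 + 50.0 = 454.2
(Excluded from the current account — capital account: capital transfers received from emigrants 12.7, sale of embassy land to a foreign government 29.2; financial account: purchases of foreign government bonds by domestic residents 218.0, foreign purchases of domestic corporate bonds 453.8, sale of domestic government bonds to non-residents 389.9, increase in resident deposits held at foreign banks 79.0.)

454.2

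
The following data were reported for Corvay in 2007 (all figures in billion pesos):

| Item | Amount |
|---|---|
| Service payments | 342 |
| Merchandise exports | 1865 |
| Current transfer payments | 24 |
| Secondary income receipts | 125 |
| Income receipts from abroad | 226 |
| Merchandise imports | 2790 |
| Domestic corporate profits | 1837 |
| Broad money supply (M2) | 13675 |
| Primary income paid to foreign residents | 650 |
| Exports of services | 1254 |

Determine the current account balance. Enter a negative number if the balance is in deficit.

-336

Goods balance = 1865 - 2790 = -925
Services balance = 1254 - 342 = 912
Trade balance (goods + services) = -925 + 912 = -13
Net primary income = 226 - 650 = -424
Net secondary income = 125 - 24 = 101
Current account = -13 + (-424) + 101 = -336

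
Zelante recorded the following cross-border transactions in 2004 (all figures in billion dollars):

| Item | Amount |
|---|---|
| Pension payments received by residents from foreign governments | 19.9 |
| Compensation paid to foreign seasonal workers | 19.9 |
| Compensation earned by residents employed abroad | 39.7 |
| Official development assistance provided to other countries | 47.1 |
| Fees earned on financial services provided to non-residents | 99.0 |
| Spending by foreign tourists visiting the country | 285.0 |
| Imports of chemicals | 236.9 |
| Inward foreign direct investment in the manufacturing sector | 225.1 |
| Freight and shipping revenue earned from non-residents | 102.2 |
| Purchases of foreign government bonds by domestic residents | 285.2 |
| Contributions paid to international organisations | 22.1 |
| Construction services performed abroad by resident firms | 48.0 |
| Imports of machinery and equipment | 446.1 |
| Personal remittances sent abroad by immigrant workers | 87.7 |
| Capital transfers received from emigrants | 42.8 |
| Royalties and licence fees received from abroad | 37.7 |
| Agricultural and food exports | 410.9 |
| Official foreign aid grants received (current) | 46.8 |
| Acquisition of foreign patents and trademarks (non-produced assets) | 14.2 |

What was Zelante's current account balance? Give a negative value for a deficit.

229.4

Goods: -446.1 - 236.9 + 410.9 = -272.1
Services: 99.0 + 102.2 + 48.0 + 285.0 + 37.7 = 571.9
Primary income: -19.9 + 39.7 = 19.8
Secondary income: 19.9 - 22.1 + 46.8 - 47.1 - 87.7 = -90.2
Current account = (-272.1) + 571.9 + 19.8 + (-90.2) = 229.4
(Excluded from the current account — financial account: inward foreign direct investment in the manufacturing sector 225.1, purchases of foreign government bonds by domestic residents 285.2; capital account: capital transfers received from emigrants 42.8, acquisition of foreign patents and trademarks (non-produced assets) 14.2.)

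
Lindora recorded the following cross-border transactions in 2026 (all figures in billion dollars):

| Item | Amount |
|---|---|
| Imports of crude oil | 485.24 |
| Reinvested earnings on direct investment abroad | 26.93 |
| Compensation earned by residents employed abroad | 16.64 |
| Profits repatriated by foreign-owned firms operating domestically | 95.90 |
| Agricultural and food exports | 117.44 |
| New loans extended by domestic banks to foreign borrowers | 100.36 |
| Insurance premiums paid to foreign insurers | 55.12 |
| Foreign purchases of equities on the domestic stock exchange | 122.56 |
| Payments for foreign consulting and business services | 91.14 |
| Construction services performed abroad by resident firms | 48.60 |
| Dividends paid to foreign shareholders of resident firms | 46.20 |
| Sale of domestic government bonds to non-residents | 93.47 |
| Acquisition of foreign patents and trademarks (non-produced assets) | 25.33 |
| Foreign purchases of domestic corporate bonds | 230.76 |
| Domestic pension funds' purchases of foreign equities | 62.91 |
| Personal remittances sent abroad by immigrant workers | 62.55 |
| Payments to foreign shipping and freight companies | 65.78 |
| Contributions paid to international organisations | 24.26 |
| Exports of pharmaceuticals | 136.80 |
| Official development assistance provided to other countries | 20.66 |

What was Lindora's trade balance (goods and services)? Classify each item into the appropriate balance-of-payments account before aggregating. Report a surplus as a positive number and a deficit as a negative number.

Goods: 117.44 - 485.24 + 136.80 = -231.00
Services: -65.78 + 48.60 - 55.12 - 91.14 = -163.44
Trade balance = -231.00 + (-163.44) = -394.44
(Excluded from the trade balance — primary income: reinvested earnings on direct investment abroad 26.93, compensation earned by residents employed abroad 16.64, profits repatriated by foreign-owned firms operating domestically 95.90, dividends paid to foreign shareholders of resident firms 46.20; financial account: new loans extended by domestic banks to foreign borrowers 100.36, foreign purchases of equities on the domestic stock exchange 122.56, sale of domestic government bonds to non-residents 93.47, foreign purchases of domestic corporate bonds 230.76, domestic pension funds' purchases of foreign equities 62.91; capital account: acquisition of foreign patents and trademarks (non-produced assets) 25.33; secondary income: personal remittances sent abroad by immigrant workers 62.55, contributions paid to international organisations 24.26, official development assistance provided to other countries 20.66.)

-394.44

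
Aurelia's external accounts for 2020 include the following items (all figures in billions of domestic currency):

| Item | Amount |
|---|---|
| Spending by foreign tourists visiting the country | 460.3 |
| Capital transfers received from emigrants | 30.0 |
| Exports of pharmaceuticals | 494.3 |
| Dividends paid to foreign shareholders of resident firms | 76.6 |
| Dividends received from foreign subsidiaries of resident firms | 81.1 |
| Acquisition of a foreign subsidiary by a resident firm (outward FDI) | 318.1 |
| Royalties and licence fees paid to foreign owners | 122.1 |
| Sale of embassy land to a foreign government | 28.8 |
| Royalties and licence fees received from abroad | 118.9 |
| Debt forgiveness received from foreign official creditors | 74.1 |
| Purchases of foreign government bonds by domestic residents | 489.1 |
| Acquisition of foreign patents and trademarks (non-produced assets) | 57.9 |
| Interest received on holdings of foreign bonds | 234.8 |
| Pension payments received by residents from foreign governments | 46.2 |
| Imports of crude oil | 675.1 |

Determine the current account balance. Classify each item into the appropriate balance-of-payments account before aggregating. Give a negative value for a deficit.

Goods: -675.1 + 494.3 = -180.8
Services: 460.3 + 118.9 - 122.1 = 457.1
Primary income: -76.6 + 234.8 + 81.1 = 239.3
Secondary income: 46.2
Current account = (-180.8) + 457.1 + 239.3 + 46.2 = 561.8
(Excluded from the current account — capital account: capital transfers received from emigrants 30.0, sale of embassy land to a foreign government 28.8, debt forgiveness received from foreign official creditors 74.1, acquisition of foreign patents and trademarks (non-produced assets) 57.9; financial account: acquisition of a foreign subsidiary by a resident firm (outward FDI) 318.1, purchases of foreign government bonds by domestic residents 489.1.)

561.8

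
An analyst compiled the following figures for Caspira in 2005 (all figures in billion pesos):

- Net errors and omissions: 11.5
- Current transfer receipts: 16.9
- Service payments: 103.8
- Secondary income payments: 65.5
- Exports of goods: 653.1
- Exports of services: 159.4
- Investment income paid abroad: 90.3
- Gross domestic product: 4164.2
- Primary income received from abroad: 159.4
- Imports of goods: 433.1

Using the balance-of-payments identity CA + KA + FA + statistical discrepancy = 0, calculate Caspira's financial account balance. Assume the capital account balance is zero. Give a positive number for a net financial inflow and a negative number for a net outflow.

-307.6

Goods balance = 653.1 - 433.1 = 220.0
Services balance = 159.4 - 103.8 = 55.6
Trade balance (goods + services) = 220.0 + 55.6 = 275.6
Net primary income = 159.4 - 90.3 = 69.1
Net secondary income = 16.9 - 65.5 = -48.6
Current account = 275.6 + 69.1 + (-48.6) = 296.1
Financial account = -(296.1 + 11.5) = -307.6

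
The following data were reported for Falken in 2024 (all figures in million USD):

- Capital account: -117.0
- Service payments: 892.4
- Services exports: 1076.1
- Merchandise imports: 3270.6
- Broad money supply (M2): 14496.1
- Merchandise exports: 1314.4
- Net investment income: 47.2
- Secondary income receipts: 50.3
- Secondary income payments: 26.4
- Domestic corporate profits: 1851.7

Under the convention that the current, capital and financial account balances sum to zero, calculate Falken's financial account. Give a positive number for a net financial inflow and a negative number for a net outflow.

1818.4

Goods balance = 1314.4 - 3270.6 = -1956.2
Services balance = 1076.1 - 892.4 = 183.7
Trade balance (goods + services) = -1956.2 + 183.7 = -1772.5
Net primary income = 47.2
Net secondary income = 50.3 - 26.4 = 23.9
Current account = -1772.5 + 47.2 + 23.9 = -1701.4
Financial account = -(-1701.4 + (-117.0)) = 1818.4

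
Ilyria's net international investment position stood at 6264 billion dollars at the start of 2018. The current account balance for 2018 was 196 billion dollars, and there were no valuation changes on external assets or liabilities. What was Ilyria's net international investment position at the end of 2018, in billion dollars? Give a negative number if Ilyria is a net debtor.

With no valuation effects, change in NIIP = current account = 196
End-of-year NIIP = 6264 + 196 = 6460

6460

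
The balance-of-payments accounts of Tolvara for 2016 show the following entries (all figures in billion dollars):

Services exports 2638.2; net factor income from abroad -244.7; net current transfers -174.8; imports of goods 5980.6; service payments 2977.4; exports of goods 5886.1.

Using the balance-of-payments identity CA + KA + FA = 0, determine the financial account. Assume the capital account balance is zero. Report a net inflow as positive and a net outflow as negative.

853.2

Goods balance = 5886.1 - 5980.6 = -94.5
Services balance = 2638.2 - 2977.4 = -339.2
Trade balance (goods + services) = -94.5 + (-339.2) = -433.7
Net primary income = -244.7
Net secondary income = -174.8
Current account = -433.7 + (-244.7) + (-174.8) = -853.2
Financial account = -(-853.2) = 853.2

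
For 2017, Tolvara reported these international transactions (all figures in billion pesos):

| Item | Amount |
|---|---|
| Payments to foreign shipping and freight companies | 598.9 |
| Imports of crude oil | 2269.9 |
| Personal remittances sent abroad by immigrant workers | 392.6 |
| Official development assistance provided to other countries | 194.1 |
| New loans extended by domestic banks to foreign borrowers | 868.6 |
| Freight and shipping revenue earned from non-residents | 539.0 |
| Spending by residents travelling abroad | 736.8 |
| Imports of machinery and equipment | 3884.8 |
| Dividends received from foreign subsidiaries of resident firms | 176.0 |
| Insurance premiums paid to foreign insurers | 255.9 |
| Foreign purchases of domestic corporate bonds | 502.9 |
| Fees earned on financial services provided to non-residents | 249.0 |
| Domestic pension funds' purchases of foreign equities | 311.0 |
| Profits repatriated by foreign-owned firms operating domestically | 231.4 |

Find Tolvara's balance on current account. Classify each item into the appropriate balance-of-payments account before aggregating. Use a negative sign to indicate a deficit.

Goods: -3884.8 - 2269.9 = -6154.7
Services: -255.9 - 736.8 + 249.0 + 539.0 - 598.9 = -803.6
Primary income: -231.4 + 176.0 = -55.4
Secondary income: -392.6 - 194.1 = -586.7
Current account = (-6154.7) + (-803.6) + (-55.4) + (-586.7) = -7600.4
(Excluded from the current account — financial account: new loans extended by domestic banks to foreign borrowers 868.6, foreign purchases of domestic corporate bonds 502.9, domestic pension funds' purchases of foreign equities 311.0.)

-7600.4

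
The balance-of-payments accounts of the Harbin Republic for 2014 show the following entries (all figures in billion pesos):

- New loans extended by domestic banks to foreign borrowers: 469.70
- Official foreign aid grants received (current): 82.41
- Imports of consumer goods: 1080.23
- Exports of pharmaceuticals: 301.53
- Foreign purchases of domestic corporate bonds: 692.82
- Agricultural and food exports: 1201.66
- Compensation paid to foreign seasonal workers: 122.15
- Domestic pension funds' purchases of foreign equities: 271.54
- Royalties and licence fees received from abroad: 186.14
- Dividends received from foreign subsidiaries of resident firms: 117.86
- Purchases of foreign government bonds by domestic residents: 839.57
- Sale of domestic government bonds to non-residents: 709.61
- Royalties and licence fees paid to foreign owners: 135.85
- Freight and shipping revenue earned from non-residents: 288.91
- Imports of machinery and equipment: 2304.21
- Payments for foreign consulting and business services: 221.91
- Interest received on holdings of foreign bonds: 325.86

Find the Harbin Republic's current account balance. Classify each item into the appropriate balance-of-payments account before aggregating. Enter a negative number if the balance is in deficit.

Goods: 1201.66 - 2304.21 - 1080.23 + 301.53 = -1881.25
Services: 288.91 - 221.91 - 135.85 + 186.14 = 117.29
Primary income: 117.86 + 325.86 - 122.15 = 321.57
Secondary income: 82.41
Current account = (-1881.25) + 117.29 + 321.57 + 82.41 = -1359.98
(Excluded from the current account — financial account: new loans extended by domestic banks to foreign borrowers 469.70, foreign purchases of domestic corporate bonds 692.82, domestic pension funds' purchases of foreign equities 271.54, purchases of foreign government bonds by domestic residents 839.57, sale of domestic government bonds to non-residents 709.61.)

-1359.98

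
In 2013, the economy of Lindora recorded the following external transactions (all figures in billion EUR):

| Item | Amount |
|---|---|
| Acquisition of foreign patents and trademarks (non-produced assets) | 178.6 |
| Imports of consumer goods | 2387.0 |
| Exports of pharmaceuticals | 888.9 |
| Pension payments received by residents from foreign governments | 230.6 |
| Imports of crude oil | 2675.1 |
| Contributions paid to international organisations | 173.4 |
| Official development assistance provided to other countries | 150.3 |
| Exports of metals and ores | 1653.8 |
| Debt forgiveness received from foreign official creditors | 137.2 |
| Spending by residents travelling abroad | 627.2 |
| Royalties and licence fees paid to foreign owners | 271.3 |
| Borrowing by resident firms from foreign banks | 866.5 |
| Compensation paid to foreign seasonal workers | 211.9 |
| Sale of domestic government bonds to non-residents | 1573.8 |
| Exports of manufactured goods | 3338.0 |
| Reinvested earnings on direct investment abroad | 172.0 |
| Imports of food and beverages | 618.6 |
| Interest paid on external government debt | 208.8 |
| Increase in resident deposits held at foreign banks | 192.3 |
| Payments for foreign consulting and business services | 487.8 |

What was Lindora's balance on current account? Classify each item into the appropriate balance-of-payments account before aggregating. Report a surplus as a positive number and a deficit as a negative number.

Goods: -2675.1 + 3338.0 + 888.9 + 1653.8 - 618.6 - 2387.0 = 200.0
Services: -487.8 - 627.2 - 271.3 = -1386.3
Primary income: -208.8 + 172.0 - 211.9 = -248.7
Secondary income: 230.6 - 150.3 - 173.4 = -93.1
Current account = 200.0 + (-1386.3) + (-248.7) + (-93.1) = -1528.1
(Excluded from the current account — capital account: acquisition of foreign patents and trademarks (non-produced assets) 178.6, debt forgiveness received from foreign official creditors 137.2; financial account: borrowing by resident firms from foreign banks 866.5, sale of domestic government bonds to non-residents 1573.8, increase in resident deposits held at foreign banks 192.3.)

-1528.1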